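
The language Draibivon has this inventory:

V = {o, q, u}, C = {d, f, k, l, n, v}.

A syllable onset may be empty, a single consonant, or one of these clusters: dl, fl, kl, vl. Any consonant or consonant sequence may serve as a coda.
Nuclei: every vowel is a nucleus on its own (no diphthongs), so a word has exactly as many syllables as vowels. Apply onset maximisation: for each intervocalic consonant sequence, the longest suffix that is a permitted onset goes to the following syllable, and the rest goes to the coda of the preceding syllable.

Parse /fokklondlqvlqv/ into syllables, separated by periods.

fok.klon.dlq.vlqv

Nuclei (vowels): o, o, q, q → 4 syllables.
σ1/σ2 boundary: cluster /kkl/ — the longest permitted-onset suffix is /kl/; onset = /kl/, preceding coda = /k/.
σ2/σ3 boundary: cluster /ndl/ — the longest permitted-onset suffix is /dl/; onset = /dl/, preceding coda = /n/.
σ3/σ4 boundary: cluster /vl/ — /vl/ is itself a permitted onset, so the whole cluster goes right; preceding coda = ∅.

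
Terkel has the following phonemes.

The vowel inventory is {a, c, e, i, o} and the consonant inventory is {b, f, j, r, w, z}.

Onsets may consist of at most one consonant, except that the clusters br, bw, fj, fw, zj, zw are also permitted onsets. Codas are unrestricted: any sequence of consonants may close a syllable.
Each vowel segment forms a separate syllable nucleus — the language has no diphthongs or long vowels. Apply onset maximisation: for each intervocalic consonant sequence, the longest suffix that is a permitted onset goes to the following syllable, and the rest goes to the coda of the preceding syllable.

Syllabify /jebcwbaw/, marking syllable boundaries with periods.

je.bcw.baw

Vowels present: e, c, a; each is a nucleus, giving 3 syllables.
σ1/σ2 boundary: /b/ is a single consonant, so it becomes the next onset.
σ2/σ3 boundary: cluster /wb/ — the longest permitted-onset suffix is /b/; onset = /b/, preceding coda = /w/.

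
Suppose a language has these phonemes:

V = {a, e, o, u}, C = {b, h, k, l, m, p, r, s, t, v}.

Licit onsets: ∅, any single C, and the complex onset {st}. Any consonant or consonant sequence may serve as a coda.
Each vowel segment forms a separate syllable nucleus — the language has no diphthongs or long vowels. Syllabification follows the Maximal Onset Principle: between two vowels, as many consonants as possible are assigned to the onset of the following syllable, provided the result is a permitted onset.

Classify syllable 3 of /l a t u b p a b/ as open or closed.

The vowels are a, u, a — 3 nuclei, so 3 syllables.
σ1/σ2 boundary: /t/ → onset of the next syllable (single consonants are always licit onsets).
σ2/σ3 boundary: cluster /bp/ — the longest permitted-onset suffix is /p/; onset = /p/, preceding coda = /b/.
Syllabification: la.tub.pab.
Syllable 3 is /pab/ with coda /b/, so it is closed.

closed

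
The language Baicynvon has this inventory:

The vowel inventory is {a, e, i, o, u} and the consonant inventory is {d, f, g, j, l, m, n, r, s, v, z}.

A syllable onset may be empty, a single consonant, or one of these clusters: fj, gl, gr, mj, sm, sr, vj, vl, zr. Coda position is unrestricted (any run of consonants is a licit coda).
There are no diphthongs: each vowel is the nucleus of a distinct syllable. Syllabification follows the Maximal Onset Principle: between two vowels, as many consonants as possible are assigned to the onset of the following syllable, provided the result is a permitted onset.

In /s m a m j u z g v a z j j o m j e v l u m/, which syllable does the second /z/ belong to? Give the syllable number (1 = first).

3

Nuclei (vowels): a, u, a, o, e, u → 6 syllables.
Between /a/ (V1) and /u/ (V2): /mj/ — entire cluster is a permitted onset → onset /mj/, coda ∅.
Between /u/ (V2) and /a/ (V3): /zgv/; trying suffixes from longest down, /v/ is the first permitted one, so coda /zg/ | onset /v/.
Between /a/ (V3) and /o/ (V4): /zjj/; trying suffixes from longest down, /j/ is the first permitted one, so coda /zj/ | onset /j/.
Between /o/ (V4) and /e/ (V5): cluster /mj/ — /mj/ is itself a permitted onset, so the whole cluster goes right; preceding coda = ∅.
Between /e/ (V5) and /u/ (V6): cluster /vl/ — /vl/ is itself a permitted onset, so the whole cluster goes right; preceding coda = ∅.
Putting it together: sma.mjuzg.vazj.jo.mje.vlum.
The second /z/ is in the coda of syllable 3 (/vazj/).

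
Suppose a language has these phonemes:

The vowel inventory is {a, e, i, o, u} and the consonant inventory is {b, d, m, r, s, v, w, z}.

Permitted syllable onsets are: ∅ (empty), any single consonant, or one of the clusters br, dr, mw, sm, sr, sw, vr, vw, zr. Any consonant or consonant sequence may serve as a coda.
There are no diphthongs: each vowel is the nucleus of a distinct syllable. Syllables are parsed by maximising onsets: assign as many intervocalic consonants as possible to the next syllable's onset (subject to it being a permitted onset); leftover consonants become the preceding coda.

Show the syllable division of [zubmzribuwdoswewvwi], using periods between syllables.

zubm.zri.buw.do.swew.vwi

The vowels are u, i, u, o, e, i — 6 nuclei, so 6 syllables.
/u…i/ gap (V1→V2): cluster /bmzr/ — the longest permitted-onset suffix is /zr/; onset = /zr/, preceding coda = /bm/.
/i…u/ gap (V2→V3): just /b/ — single C goes to the following onset.
/u…o/ gap (V3→V4): /wd/ splits as /w/ + /d/ (/d/ is the longest suffix that is a licit onset).
/o…e/ gap (V4→V5): /sw/ is a licit onset in full, so it all attaches to the next syllable.
/e…i/ gap (V5→V6): /wvw/ — longest licit onset from the right is /vw/, leaving /w/ as coda.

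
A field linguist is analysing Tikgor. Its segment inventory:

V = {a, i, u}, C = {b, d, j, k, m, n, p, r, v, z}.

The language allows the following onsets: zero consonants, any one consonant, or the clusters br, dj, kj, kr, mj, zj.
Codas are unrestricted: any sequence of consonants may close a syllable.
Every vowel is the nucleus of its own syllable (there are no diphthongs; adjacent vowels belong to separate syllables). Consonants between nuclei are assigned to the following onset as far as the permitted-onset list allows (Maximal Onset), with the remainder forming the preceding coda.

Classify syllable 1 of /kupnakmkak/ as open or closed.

Vowels present: u, a, a; each is a nucleus, giving 3 syllables.
σ1/σ2 boundary: /pn/; trying suffixes from longest down, /n/ is the first permitted one, so coda /p/ | onset /n/.
σ2/σ3 boundary: /kmk/ splits as /km/ + /k/ (/k/ is the longest suffix that is a licit onset).
Result: kup.nakm.kak.
Syllable 1 is /kup/ with coda /p/, so it is closed.

closed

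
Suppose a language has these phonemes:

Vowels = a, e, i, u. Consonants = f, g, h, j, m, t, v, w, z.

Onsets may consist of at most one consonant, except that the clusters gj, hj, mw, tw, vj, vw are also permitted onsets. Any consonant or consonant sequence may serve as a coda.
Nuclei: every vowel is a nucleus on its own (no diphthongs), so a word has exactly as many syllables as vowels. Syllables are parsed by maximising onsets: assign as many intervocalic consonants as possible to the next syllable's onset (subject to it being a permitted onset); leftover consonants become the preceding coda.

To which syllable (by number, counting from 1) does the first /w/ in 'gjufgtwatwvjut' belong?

2

Nuclei (vowels): u, a, u → 3 syllables.
V1 /u/ – V2 /a/: /fgtw/ — longest licit onset from the right is /tw/, leaving /fg/ as coda.
V2 /a/ – V3 /u/: /twvj/ — longest licit onset from the right is /vj/, leaving /tw/ as coda.
Putting it together: gjufg.twatw.vjut.
The first /w/ is in the onset of syllable 2 (/twatw/).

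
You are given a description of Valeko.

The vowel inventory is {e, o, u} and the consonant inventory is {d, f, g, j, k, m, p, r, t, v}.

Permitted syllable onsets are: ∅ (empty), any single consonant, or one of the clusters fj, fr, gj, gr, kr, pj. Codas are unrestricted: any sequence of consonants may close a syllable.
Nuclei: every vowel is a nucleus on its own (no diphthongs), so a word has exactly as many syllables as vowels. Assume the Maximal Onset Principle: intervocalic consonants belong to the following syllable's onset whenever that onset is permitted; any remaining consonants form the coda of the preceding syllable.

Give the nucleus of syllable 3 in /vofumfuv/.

Vowels present: o, u, u; each is a nucleus, giving 3 syllables.
The third nucleus (vowel 3 from the left) is /u/.

u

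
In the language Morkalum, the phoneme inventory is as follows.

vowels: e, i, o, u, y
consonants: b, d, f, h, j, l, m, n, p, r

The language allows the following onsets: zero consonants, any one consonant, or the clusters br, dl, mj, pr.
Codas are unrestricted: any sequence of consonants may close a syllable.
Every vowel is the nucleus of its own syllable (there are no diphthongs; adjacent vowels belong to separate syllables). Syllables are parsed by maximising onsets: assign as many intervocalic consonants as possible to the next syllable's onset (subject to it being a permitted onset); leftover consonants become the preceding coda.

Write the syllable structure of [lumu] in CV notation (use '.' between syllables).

Vowels present: u, u; each is a nucleus, giving 2 syllables.
σ1/σ2 boundary: just /m/ — single C goes to the following onset.
Result: lu.mu.
Mapping each syllable to C/V: /lu/ → CV, /mu/ → CV.

CV.CV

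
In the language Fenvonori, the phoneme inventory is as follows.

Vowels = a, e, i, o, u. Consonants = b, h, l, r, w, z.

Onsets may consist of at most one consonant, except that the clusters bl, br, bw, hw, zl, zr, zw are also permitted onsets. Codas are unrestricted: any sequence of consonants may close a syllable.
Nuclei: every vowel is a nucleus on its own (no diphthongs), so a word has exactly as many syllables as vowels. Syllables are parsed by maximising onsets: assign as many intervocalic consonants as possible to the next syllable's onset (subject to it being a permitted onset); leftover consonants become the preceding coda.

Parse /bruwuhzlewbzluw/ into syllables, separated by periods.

Vowels present: u, u, e, u; each is a nucleus, giving 4 syllables.
/u…u/ gap (V1→V2): /w/ is a single consonant, so it becomes the next onset.
/u…e/ gap (V2→V3): cluster /hzl/ — the longest permitted-onset suffix is /zl/; onset = /zl/, preceding coda = /h/.
/e…u/ gap (V3→V4): /wbzl/; trying suffixes from longest down, /zl/ is the first permitted one, so coda /wb/ | onset /zl/.

bru.wuh.zlewb.zluw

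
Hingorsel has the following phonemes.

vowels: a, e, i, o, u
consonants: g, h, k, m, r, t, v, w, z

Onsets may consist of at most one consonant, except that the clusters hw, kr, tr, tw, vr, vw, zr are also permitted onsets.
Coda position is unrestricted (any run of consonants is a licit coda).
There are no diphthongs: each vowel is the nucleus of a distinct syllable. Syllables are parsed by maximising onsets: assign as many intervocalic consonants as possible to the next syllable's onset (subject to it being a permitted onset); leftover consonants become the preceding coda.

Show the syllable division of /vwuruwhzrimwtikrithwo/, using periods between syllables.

The vowels are u, u, i, i, i, o — 6 nuclei, so 6 syllables.
Between /u/ (V1) and /u/ (V2): just /r/ — single C goes to the following onset.
Between /u/ (V2) and /i/ (V3): /whzr/; trying suffixes from longest down, /zr/ is the first permitted one, so coda /wh/ | onset /zr/.
Between /i/ (V3) and /i/ (V4): /mwt/ splits as /mw/ + /t/ (/t/ is the longest suffix that is a licit onset).
Between /i/ (V4) and /i/ (V5): /kr/ is a licit onset in full, so it all attaches to the next syllable.
Between /i/ (V5) and /o/ (V6): /thw/; trying suffixes from longest down, /hw/ is the first permitted one, so coda /t/ | onset /hw/.

vwu.ruwh.zrimw.ti.krit.hwo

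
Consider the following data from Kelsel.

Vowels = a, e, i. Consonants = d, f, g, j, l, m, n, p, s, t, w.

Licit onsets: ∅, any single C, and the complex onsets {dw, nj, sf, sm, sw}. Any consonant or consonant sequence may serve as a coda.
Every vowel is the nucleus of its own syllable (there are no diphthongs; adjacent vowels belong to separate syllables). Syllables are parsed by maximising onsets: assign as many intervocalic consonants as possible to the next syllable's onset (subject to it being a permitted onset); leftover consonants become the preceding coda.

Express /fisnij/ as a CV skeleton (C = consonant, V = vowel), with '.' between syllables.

CVC.CVC

Vowels present: i, i; each is a nucleus, giving 2 syllables.
Between /i/ (V1) and /i/ (V2): /sn/ splits as /s/ + /n/ (/n/ is the longest suffix that is a licit onset).
Putting it together: fis.nij.
Mapping each syllable to C/V: /fis/ → CVC, /nij/ → CVC.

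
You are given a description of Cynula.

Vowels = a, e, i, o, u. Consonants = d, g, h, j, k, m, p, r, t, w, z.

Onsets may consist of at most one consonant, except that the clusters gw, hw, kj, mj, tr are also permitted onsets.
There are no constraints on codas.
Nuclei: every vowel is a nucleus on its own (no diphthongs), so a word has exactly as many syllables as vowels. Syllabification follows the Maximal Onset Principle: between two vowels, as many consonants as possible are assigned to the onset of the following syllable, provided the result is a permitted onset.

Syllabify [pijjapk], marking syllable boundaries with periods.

The vowels are i, a — 2 nuclei, so 2 syllables.
V1 /i/ – V2 /a/: cluster /jj/ — the longest permitted-onset suffix is /j/; onset = /j/, preceding coda = /j/.

pij.japk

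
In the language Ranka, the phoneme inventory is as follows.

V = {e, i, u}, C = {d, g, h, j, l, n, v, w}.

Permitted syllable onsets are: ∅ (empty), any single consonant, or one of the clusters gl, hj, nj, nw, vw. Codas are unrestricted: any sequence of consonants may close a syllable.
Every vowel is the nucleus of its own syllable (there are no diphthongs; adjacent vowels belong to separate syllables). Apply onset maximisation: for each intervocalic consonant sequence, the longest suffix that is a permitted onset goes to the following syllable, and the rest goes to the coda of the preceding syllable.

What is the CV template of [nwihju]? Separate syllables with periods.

Nuclei (vowels): i, u → 2 syllables.
σ1/σ2 boundary: /hj/ — entire cluster is a permitted onset → onset /hj/, coda ∅.
Putting it together: nwi.hju.
Mapping each syllable to C/V: /nwi/ → CCV, /hju/ → CCV.

CCV.CCV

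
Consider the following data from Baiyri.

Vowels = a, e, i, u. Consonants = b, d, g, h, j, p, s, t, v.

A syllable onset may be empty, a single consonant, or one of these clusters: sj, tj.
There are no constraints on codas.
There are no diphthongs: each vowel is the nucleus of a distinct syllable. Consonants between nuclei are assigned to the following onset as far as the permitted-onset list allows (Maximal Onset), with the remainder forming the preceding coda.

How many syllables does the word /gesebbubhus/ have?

Vowels present: e, e, u, u; each is a nucleus, giving 4 syllables.

4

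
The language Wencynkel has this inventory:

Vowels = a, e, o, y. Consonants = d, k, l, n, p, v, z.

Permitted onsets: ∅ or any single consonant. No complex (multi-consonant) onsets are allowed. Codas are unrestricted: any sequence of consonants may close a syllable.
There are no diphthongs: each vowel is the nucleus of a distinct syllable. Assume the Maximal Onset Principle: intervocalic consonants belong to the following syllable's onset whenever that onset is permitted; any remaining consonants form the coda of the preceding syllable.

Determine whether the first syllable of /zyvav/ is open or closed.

open

The vowels are y, a — 2 nuclei, so 2 syllables.
/y…a/ gap (V1→V2): /v/ → onset of the next syllable (single consonants are always licit onsets).
Result: zy.vav.
Syllable 1 is /zy/; it ends in its nucleus with no coda, so it is open.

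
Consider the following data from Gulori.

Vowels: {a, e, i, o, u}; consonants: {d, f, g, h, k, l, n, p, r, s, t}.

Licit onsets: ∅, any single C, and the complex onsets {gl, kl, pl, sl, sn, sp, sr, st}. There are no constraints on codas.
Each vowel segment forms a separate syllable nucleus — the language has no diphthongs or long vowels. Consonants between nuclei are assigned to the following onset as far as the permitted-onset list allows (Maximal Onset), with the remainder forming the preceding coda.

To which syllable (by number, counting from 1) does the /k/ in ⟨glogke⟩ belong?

Nuclei (vowels): o, e → 2 syllables.
σ1/σ2 boundary: /gk/ — longest licit onset from the right is /k/, leaving /g/ as coda.
So the parse is glog.ke.
The /k/ is in the onset of syllable 2 (/ke/).

2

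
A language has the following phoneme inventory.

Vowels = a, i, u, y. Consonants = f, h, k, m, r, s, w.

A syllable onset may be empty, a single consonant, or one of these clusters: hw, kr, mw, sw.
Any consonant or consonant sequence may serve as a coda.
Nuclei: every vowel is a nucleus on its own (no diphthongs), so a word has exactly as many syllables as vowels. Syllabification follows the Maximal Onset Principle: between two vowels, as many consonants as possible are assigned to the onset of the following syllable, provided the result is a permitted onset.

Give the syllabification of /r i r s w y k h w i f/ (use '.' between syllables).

rir.swyk.hwif

The vowels are i, y, i — 3 nuclei, so 3 syllables.
V1 /i/ – V2 /y/: /rsw/ — longest licit onset from the right is /sw/, leaving /r/ as coda.
V2 /y/ – V3 /i/: /khw/ splits as /k/ + /hw/ (/hw/ is the longest suffix that is a licit onset).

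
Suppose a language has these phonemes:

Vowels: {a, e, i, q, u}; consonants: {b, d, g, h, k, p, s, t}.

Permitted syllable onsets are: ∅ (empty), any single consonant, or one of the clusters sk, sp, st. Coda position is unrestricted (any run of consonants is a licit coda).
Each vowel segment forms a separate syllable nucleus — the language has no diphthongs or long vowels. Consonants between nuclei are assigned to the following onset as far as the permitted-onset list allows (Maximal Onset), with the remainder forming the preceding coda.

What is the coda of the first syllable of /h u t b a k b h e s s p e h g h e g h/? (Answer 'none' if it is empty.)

t

Vowels present: u, a, e, e, e; each is a nucleus, giving 5 syllables.
/u…a/ gap (V1→V2): cluster /tb/ — the longest permitted-onset suffix is /b/; onset = /b/, preceding coda = /t/.
/a…e/ gap (V2→V3): /kbh/; trying suffixes from longest down, /h/ is the first permitted one, so coda /kb/ | onset /h/.
/e…e/ gap (V3→V4): /ssp/; trying suffixes from longest down, /sp/ is the first permitted one, so coda /s/ | onset /sp/.
/e…e/ gap (V4→V5): /hgh/ — longest licit onset from the right is /h/, leaving /hg/ as coda.
Putting it together: hut.bakb.hes.spehg.hegh.
Syllable 1 is /hut/: onset /h/, nucleus /u/, coda /t/.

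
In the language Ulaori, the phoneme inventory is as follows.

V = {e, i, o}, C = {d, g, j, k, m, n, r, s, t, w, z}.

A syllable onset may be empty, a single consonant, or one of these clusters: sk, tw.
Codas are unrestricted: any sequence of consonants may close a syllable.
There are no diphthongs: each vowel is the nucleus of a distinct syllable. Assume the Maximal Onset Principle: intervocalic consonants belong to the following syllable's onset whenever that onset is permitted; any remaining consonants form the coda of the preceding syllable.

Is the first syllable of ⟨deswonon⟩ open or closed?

Vowels present: e, o, o; each is a nucleus, giving 3 syllables.
/e…o/ gap (V1→V2): cluster /sw/ — the longest permitted-onset suffix is /w/; onset = /w/, preceding coda = /s/.
/o…o/ gap (V2→V3): /n/ is a single consonant, so it becomes the next onset.
Syllabification: des.wo.non.
Syllable 1 is /des/ with coda /s/, so it is closed.

closed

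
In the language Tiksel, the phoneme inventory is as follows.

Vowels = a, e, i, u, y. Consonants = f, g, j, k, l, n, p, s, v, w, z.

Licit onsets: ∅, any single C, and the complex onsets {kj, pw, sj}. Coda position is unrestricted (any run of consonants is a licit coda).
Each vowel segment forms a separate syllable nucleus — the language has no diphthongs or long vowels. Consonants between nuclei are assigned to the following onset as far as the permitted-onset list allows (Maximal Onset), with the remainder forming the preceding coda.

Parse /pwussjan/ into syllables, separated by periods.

The vowels are u, a — 2 nuclei, so 2 syllables.
/u…a/ gap (V1→V2): /ssj/ — longest licit onset from the right is /sj/, leaving /s/ as coda.

pwus.sjan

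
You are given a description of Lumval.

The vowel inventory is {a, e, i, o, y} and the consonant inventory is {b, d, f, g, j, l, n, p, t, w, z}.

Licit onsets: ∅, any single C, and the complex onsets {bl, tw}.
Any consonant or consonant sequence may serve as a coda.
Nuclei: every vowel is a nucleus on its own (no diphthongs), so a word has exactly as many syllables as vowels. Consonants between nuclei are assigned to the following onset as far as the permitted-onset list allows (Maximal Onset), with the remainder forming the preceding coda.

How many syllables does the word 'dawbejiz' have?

3

The vowels are a, e, i — 3 nuclei, so 3 syllables.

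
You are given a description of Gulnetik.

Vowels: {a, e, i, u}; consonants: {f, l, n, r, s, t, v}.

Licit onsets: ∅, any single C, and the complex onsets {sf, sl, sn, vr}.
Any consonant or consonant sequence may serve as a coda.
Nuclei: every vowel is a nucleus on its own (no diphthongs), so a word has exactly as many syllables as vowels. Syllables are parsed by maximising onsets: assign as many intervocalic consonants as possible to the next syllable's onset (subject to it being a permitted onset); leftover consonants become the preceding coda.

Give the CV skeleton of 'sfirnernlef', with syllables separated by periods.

Nuclei (vowels): i, e, e → 3 syllables.
/i…e/ gap (V1→V2): /rn/ — longest licit onset from the right is /n/, leaving /r/ as coda.
/e…e/ gap (V2→V3): /rnl/ — longest licit onset from the right is /l/, leaving /rn/ as coda.
Putting it together: sfir.nern.lef.
Mapping each syllable to C/V: /sfir/ → CCVC, /nern/ → CVCC, /lef/ → CVC.

CCVC.CVCC.CVC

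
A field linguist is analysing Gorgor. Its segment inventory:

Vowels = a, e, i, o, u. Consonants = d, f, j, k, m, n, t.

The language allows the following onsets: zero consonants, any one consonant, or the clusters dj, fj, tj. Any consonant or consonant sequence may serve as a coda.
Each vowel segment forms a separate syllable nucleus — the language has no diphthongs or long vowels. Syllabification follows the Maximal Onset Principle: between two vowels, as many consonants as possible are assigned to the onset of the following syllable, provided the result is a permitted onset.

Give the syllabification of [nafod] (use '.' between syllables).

na.fod

Nuclei (vowels): a, o → 2 syllables.
/a…o/ gap (V1→V2): /f/ → onset of the next syllable (single consonants are always licit onsets).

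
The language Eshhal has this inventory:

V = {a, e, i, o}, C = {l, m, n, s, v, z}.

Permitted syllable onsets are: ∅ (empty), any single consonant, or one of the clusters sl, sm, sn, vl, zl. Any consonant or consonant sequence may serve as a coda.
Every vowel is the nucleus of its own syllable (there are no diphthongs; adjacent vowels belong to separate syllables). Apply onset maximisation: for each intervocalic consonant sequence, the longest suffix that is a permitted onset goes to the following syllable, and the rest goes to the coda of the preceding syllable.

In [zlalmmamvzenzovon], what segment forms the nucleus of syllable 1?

Vowels present: a, a, e, o, o; each is a nucleus, giving 5 syllables.
The first nucleus (vowel 1 from the left) is /a/.

a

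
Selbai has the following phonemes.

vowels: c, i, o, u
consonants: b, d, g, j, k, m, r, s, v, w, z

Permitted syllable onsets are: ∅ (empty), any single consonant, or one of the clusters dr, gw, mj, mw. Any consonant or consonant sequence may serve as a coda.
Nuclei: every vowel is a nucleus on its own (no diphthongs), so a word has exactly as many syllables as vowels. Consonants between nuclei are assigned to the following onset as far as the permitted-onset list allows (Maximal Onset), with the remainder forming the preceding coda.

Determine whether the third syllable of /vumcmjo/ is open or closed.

Nuclei (vowels): u, c, o → 3 syllables.
Between /u/ (V1) and /c/ (V2): /m/ → onset of the next syllable (single consonants are always licit onsets).
Between /c/ (V2) and /o/ (V3): /mj/ — entire cluster is a permitted onset → onset /mj/, coda ∅.
Result: vu.mc.mjo.
Syllable 3 is /mjo/; it ends in its nucleus with no coda, so it is open.

open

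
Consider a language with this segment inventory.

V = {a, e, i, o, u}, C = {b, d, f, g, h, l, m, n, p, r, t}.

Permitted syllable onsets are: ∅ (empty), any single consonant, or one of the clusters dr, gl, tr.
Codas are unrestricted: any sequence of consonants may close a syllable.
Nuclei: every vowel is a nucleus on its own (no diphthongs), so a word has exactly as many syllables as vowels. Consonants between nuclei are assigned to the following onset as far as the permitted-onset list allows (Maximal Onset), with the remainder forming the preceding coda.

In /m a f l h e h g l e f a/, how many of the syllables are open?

The vowels are a, e, e, a — 4 nuclei, so 4 syllables.
V1 /a/ – V2 /e/: /flh/ splits as /fl/ + /h/ (/h/ is the longest suffix that is a licit onset).
V2 /e/ – V3 /e/: /hgl/; trying suffixes from longest down, /gl/ is the first permitted one, so coda /h/ | onset /gl/.
V3 /e/ – V4 /a/: /f/ → onset of the next syllable (single consonants are always licit onsets).
Syllabification: mafl.heh.gle.fa.
Classifying each syllable: /mafl/ (closed), /heh/ (closed), /gle/ (open), /fa/ (open).
Open syllables: 2.

2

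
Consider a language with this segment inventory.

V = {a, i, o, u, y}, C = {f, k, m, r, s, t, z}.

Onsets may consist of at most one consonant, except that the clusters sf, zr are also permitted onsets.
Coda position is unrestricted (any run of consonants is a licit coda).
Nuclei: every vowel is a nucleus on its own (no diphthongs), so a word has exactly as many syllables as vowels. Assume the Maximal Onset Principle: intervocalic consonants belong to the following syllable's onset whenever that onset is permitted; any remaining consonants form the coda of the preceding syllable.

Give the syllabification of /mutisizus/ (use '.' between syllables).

mu.ti.si.zus

The vowels are u, i, i, u — 4 nuclei, so 4 syllables.
σ1/σ2 boundary: /t/ is a single consonant, so it becomes the next onset.
σ2/σ3 boundary: /s/ → onset of the next syllable (single consonants are always licit onsets).
σ3/σ4 boundary: just /z/ — single C goes to the following onset.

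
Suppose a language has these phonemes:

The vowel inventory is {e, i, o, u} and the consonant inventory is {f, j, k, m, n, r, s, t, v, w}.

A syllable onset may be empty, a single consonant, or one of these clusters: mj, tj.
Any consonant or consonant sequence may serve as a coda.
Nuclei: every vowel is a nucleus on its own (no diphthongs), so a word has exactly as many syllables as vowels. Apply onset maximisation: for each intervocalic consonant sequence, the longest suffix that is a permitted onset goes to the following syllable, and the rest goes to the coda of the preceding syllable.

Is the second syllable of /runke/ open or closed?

open

Nuclei (vowels): u, e → 2 syllables.
V1 /u/ – V2 /e/: /nk/; trying suffixes from longest down, /k/ is the first permitted one, so coda /n/ | onset /k/.
Result: run.ke.
Syllable 2 is /ke/; it ends in its nucleus with no coda, so it is open.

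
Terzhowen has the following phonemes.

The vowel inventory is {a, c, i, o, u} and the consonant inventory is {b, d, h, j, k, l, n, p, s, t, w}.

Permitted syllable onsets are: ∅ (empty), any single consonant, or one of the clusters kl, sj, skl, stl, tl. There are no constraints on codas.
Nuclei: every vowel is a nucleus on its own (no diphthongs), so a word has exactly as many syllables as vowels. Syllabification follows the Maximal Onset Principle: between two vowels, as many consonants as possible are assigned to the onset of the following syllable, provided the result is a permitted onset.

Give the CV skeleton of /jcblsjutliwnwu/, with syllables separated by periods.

Vowels present: c, u, i, u; each is a nucleus, giving 4 syllables.
Between /c/ (V1) and /u/ (V2): /blsj/; trying suffixes from longest down, /sj/ is the first permitted one, so coda /bl/ | onset /sj/.
Between /u/ (V2) and /i/ (V3): /tl/ is a licit onset in full, so it all attaches to the next syllable.
Between /i/ (V3) and /u/ (V4): /wnw/ — longest licit onset from the right is /w/, leaving /wn/ as coda.
Syllabification: jcbl.sju.tliwn.wu.
Mapping each syllable to C/V: /jcbl/ → CVCC, /sju/ → CCV, /tliwn/ → CCVCC, /wu/ → CV.

CVCC.CCV.CCVCC.CV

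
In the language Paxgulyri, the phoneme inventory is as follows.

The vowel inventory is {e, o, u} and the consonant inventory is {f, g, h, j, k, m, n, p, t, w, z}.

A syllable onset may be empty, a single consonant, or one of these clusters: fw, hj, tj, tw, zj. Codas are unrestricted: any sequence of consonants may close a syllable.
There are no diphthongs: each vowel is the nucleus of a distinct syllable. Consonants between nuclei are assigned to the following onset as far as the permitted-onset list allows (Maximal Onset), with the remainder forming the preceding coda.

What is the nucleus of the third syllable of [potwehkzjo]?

o

Nuclei (vowels): o, e, o → 3 syllables.
The third nucleus (vowel 3 from the left) is /o/.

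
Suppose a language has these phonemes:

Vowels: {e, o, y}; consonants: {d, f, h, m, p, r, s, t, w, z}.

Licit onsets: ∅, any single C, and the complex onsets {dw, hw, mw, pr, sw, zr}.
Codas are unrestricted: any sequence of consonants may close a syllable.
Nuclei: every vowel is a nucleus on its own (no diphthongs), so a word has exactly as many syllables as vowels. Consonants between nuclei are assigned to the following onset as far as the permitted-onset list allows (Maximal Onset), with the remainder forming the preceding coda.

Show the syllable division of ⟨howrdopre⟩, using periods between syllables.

Nuclei (vowels): o, o, e → 3 syllables.
/o…o/ gap (V1→V2): /wrd/ splits as /wr/ + /d/ (/d/ is the longest suffix that is a licit onset).
/o…e/ gap (V2→V3): /pr/ — entire cluster is a permitted onset → onset /pr/, coda ∅.

howr.do.pre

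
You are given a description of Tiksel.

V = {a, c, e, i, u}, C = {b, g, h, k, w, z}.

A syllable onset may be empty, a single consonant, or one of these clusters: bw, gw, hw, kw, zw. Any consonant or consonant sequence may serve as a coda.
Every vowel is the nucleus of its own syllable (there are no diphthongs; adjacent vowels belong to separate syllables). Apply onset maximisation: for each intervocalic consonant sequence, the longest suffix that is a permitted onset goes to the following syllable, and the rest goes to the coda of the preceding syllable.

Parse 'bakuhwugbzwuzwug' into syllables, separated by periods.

ba.ku.hwugb.zwu.zwug

The vowels are a, u, u, u, u — 5 nuclei, so 5 syllables.
σ1/σ2 boundary: just /k/ — single C goes to the following onset.
σ2/σ3 boundary: cluster /hw/ — /hw/ is itself a permitted onset, so the whole cluster goes right; preceding coda = ∅.
σ3/σ4 boundary: cluster /gbzw/ — the longest permitted-onset suffix is /zw/; onset = /zw/, preceding coda = /gb/.
σ4/σ5 boundary: cluster /zw/ — /zw/ is itself a permitted onset, so the whole cluster goes right; preceding coda = ∅.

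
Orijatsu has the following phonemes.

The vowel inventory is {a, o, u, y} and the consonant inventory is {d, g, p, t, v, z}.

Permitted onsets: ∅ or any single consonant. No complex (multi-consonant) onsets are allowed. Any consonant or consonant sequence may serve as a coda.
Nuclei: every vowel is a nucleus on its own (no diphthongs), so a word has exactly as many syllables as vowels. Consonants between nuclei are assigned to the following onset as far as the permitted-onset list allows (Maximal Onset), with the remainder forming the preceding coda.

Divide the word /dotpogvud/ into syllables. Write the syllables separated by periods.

dot.pog.vud

The vowels are o, o, u — 3 nuclei, so 3 syllables.
/o…o/ gap (V1→V2): /tp/ — longest licit onset from the right is /p/, leaving /t/ as coda.
/o…u/ gap (V2→V3): cluster /gv/ — the longest permitted-onset suffix is /v/; onset = /v/, preceding coda = /g/.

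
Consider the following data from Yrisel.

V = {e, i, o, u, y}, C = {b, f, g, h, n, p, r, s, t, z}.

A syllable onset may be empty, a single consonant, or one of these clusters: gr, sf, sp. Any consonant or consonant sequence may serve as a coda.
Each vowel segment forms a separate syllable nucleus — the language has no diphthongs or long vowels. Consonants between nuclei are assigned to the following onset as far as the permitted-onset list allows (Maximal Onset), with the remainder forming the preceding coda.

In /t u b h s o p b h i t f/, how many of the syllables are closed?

Vowels present: u, o, i; each is a nucleus, giving 3 syllables.
V1 /u/ – V2 /o/: /bhs/ — longest licit onset from the right is /s/, leaving /bh/ as coda.
V2 /o/ – V3 /i/: cluster /pbh/ — the longest permitted-onset suffix is /h/; onset = /h/, preceding coda = /pb/.
Syllabification: tubh.sopb.hitf.
Classifying each syllable: /tubh/ (closed), /sopb/ (closed), /hitf/ (closed).
Closed syllables: 3.

3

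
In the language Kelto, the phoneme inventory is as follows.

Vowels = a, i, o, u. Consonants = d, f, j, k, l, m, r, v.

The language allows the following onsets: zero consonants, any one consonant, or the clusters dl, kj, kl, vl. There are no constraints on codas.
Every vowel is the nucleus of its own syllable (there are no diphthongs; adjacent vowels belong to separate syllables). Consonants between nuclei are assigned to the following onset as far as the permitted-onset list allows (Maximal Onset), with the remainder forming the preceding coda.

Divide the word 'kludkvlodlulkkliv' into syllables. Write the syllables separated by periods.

Nuclei (vowels): u, o, u, i → 4 syllables.
Between /u/ (V1) and /o/ (V2): /dkvl/ — longest licit onset from the right is /vl/, leaving /dk/ as coda.
Between /o/ (V2) and /u/ (V3): cluster /dl/ — /dl/ is itself a permitted onset, so the whole cluster goes right; preceding coda = ∅.
Between /u/ (V3) and /i/ (V4): /lkkl/ splits as /lk/ + /kl/ (/kl/ is the longest suffix that is a licit onset).

kludk.vlo.dlulk.kliv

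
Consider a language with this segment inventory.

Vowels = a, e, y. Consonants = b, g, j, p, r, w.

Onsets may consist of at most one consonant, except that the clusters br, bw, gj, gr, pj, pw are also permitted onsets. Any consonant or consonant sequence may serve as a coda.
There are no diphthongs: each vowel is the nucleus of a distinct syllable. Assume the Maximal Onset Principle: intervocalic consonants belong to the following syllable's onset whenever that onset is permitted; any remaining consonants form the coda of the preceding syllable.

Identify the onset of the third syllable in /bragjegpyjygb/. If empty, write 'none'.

Nuclei (vowels): a, e, y, y → 4 syllables.
V1 /a/ – V2 /e/: /gj/ is a licit onset in full, so it all attaches to the next syllable.
V2 /e/ – V3 /y/: /gp/ — longest licit onset from the right is /p/, leaving /g/ as coda.
V3 /y/ – V4 /y/: /j/ is a single consonant, so it becomes the next onset.
Syllabification: bra.gjeg.py.jygb.
Syllable 3 is /py/: onset /p/, nucleus /y/, coda ∅.

p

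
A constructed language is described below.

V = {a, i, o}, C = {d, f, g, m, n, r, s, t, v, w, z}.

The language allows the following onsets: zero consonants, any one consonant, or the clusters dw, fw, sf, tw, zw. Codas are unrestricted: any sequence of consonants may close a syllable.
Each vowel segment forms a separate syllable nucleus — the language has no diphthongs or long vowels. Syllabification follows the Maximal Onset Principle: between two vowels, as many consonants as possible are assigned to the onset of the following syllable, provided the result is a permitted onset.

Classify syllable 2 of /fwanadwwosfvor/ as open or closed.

closed

Nuclei (vowels): a, a, o, o → 4 syllables.
σ1/σ2 boundary: just /n/ — single C goes to the following onset.
σ2/σ3 boundary: /dww/ — longest licit onset from the right is /w/, leaving /dw/ as coda.
σ3/σ4 boundary: /sfv/ splits as /sf/ + /v/ (/v/ is the longest suffix that is a licit onset).
Result: fwa.nadw.wosf.vor.
Syllable 2 is /nadw/ with coda /dw/, so it is closed.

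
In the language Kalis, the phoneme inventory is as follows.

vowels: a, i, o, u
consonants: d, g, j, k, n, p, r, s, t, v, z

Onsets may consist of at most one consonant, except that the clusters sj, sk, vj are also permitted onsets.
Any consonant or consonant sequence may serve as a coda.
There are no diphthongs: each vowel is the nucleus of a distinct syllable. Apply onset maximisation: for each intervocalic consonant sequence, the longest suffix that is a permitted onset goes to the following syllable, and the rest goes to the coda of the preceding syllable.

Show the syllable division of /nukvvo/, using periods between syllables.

The vowels are u, o — 2 nuclei, so 2 syllables.
/u…o/ gap (V1→V2): /kvv/ splits as /kv/ + /v/ (/v/ is the longest suffix that is a licit onset).

nukv.vo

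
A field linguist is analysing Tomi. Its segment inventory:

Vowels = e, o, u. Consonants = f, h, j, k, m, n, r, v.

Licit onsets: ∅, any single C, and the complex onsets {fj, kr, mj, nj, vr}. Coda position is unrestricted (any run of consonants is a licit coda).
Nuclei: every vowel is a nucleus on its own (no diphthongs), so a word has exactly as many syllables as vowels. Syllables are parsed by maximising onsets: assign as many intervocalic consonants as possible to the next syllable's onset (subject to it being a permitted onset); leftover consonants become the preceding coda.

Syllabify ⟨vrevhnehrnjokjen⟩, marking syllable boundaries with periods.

Vowels present: e, e, o, e; each is a nucleus, giving 4 syllables.
σ1/σ2 boundary: /vhn/ splits as /vh/ + /n/ (/n/ is the longest suffix that is a licit onset).
σ2/σ3 boundary: /hrnj/ splits as /hr/ + /nj/ (/nj/ is the longest suffix that is a licit onset).
σ3/σ4 boundary: /kj/; trying suffixes from longest down, /j/ is the first permitted one, so coda /k/ | onset /j/.

vrevh.nehr.njok.jen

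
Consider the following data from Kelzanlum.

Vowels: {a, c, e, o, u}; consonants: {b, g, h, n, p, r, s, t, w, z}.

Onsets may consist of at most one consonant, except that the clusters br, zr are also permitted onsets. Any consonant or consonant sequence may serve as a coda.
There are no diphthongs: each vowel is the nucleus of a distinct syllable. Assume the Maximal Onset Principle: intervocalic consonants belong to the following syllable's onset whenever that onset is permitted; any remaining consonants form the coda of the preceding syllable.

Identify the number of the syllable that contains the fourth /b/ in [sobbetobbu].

Vowels present: o, e, o, u; each is a nucleus, giving 4 syllables.
σ1/σ2 boundary: /bb/; trying suffixes from longest down, /b/ is the first permitted one, so coda /b/ | onset /b/.
σ2/σ3 boundary: /t/ → onset of the next syllable (single consonants are always licit onsets).
σ3/σ4 boundary: /bb/; trying suffixes from longest down, /b/ is the first permitted one, so coda /b/ | onset /b/.
Syllabification: sob.be.tob.bu.
The fourth /b/ is in the onset of syllable 4 (/bu/).

4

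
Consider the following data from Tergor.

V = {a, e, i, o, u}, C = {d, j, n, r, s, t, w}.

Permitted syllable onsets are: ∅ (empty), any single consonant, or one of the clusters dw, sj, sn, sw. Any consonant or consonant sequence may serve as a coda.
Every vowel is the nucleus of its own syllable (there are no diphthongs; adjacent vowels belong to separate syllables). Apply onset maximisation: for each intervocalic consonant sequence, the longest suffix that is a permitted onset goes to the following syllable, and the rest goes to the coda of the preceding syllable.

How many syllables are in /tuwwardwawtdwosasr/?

The vowels are u, a, a, o, a — 5 nuclei, so 5 syllables.

5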